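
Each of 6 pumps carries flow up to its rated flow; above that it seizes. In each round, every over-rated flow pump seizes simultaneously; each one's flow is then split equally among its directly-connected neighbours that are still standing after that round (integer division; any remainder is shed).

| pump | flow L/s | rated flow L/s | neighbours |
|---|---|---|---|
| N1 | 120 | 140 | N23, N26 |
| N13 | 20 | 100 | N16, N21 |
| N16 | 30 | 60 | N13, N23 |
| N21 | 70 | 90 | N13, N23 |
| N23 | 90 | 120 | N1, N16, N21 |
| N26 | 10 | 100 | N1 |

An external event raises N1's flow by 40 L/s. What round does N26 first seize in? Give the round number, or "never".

Round 1 — N1 at 160 > 140. N1 seizes.
  N1 sheds 160 L/s to N23, N26: 80 each.
    N23: 90+80 = 170 > 120
    N26: 10+80 = 90 ≤ 100
Round 2 — N23 seizes.
  N23 sheds 170 L/s to N16, N21: 85 each.
    N16: 30+85 = 115 > 60
    N21: 70+85 = 155 > 90
Round 3 — N16, N21 seize.
  N16 sheds 115 L/s to N13: 115 each.
    N13: 20+115 = 135 > 100
  N21 sheds 155 L/s to N13: 155 each.
    N13: 135+155 = 290 > 100
Round 4 — N13 seizes.
  N13 sheds 290 L/s: no online neighbours, lost.
No further seizures.

never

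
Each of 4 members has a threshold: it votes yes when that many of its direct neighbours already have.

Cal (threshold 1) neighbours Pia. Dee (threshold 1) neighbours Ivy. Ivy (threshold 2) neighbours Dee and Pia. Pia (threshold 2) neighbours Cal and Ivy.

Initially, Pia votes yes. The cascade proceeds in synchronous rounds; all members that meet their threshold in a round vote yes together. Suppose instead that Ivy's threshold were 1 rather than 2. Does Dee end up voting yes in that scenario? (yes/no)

With Ivy's threshold at 1:
Round 1 — Pia votes yes (initial).
Round 2 — checking thresholds:
  Cal: 1 of 1 neighbours ≥ 1, votes yes.
  Ivy: 1 of 2 neighbours ≥ 1, votes yes.
Round 3 — checking thresholds:
  Dee: 1 of 1 neighbours ≥ 1, votes yes.
Round 4 — no new yes votes; cascade stops.

yes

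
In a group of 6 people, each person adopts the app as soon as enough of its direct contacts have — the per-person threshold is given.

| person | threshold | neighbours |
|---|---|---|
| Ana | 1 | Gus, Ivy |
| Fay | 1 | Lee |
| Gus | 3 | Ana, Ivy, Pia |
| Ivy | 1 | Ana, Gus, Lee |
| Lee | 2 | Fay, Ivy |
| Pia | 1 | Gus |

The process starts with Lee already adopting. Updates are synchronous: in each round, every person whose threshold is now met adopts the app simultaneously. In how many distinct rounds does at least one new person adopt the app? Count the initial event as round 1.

3

Round 1 — Lee adopts the app (initial).
Round 2 — checking thresholds:
  Fay: 1 of 1 neighbours ≥ 1, adopts the app.
  Ivy: 1 of 3 neighbours ≥ 1, adopts the app.
Round 3 — checking thresholds:
  Ana: 1 of 2 neighbours ≥ 1, adopts the app.
  Gus: 1 of 3 neighbours < 3, not yet.
Round 4 — no new adoptions; cascade stops.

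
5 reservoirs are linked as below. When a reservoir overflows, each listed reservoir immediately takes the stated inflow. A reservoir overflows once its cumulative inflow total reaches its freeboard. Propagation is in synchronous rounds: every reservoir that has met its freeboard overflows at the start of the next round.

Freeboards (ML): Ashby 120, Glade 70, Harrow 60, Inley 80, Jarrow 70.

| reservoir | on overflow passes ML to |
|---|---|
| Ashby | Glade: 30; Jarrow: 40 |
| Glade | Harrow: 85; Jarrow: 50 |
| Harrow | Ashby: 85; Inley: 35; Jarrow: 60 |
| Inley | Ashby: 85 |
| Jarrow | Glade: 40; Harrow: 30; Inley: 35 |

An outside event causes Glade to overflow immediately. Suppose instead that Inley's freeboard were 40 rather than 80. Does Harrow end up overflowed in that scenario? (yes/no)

yes

With Inley's freeboard at 40:
Round 1 — Glade overflows (initial).
  Harrow: +85 → 85 ≥ 60
  Jarrow: +50 → 50 < 70
Round 2 — Harrow overflows.
  Ashby: +85 → 85 < 120
  Inley: +35 → 35 < 40
  Jarrow: +60 → 110 ≥ 70
Round 3 — Jarrow overflows.
  Inley: +35 → 70 ≥ 40
Round 4 — Inley overflows.
  Ashby: +85 → 170 ≥ 120
Round 5 — Ashby overflows.
No further overflows.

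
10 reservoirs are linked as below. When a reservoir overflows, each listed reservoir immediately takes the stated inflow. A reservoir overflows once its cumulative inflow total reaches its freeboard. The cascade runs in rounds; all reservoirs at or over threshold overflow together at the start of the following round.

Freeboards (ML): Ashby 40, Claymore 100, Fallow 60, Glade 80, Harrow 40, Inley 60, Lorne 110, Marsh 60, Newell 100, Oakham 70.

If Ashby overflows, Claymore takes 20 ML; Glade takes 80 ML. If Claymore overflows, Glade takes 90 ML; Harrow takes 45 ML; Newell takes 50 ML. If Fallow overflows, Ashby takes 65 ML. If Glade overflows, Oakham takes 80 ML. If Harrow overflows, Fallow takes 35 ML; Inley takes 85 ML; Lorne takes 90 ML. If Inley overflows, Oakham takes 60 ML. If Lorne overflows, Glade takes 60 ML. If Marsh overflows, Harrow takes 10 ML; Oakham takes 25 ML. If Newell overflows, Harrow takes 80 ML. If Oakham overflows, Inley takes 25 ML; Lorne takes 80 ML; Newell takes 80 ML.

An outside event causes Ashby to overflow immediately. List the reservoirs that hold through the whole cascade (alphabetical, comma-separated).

Round 1 — Ashby overflows (initial).
  Claymore: +20 → 20 < 100
  Glade: +80 → 80 ≥ 80
Round 2 — Glade overflows.
  Oakham: +80 → 80 ≥ 70
Round 3 — Oakham overflows.
  Inley: +25 → 25 < 60
  Lorne: +80 → 80 < 110
  Newell: +80 → 80 < 100
No further overflows.

Claymore, Fallow, Harrow, Inley, Lorne, Marsh, Newell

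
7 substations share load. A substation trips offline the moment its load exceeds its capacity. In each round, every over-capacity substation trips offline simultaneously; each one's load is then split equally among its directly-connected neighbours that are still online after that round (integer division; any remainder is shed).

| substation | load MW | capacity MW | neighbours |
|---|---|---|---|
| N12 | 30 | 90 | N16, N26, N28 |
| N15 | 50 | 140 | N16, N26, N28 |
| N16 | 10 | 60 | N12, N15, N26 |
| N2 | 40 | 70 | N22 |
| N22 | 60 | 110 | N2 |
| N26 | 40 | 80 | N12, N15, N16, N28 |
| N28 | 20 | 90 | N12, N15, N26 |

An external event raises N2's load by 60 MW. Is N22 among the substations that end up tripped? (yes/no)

yes

Round 1 — N2 at 100 > 70. N2 trips offline.
  N2 sheds 100 MW to N22: 100 each.
    N22: 60+100 = 160 > 110
Round 2 — N22 trips offline.
  N22 sheds 160 MW: no online neighbours, lost.
No further trips.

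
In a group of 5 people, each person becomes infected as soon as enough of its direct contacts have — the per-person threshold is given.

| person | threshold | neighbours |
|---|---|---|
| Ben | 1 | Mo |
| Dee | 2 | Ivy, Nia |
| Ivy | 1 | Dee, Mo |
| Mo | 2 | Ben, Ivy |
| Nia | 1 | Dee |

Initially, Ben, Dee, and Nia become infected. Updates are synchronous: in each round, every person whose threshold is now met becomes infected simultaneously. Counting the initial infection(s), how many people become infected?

Round 1 — Ben, Dee, Nia become infected (initial).
Round 2 — checking thresholds:
  Ivy: 1 of 2 neighbours ≥ 1, becomes infected.
  Mo: 1 of 2 neighbours < 2, below threshold.
Round 3 — checking thresholds:
  Mo: 2 of 2 neighbours ≥ 2, becomes infected.
Round 4 — no new infections; cascade stops.

5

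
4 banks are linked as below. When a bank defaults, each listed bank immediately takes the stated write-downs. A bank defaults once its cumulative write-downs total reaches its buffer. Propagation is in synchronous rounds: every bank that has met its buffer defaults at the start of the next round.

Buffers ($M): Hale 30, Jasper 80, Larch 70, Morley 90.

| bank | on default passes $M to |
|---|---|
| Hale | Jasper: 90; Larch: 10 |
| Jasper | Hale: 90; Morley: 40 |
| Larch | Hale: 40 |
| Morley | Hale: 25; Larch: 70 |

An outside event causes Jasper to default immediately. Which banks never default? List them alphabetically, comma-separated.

Round 1 — Jasper defaults (initial).
  Hale: +90 → 90 ≥ 30
  Morley: +40 → 40 < 90
Round 2 — Hale defaults.
  Larch: +10 → 10 < 70
No further defaults.

Larch, Morley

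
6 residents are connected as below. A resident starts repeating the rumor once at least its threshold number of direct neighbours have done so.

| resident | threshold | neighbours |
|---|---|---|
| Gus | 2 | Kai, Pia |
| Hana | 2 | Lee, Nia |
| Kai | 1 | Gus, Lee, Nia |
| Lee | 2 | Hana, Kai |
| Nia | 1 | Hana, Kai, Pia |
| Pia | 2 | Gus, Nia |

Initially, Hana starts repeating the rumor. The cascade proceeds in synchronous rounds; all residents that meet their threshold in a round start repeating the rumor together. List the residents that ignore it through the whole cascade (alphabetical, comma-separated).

Gus, Pia

Round 1 — Hana starts repeating the rumor (initial).
Round 2 — checking thresholds:
  Lee: 1 of 2 neighbours < 2, below threshold.
  Nia: 1 of 3 neighbours ≥ 1, starts repeating the rumor.
Round 3 — checking thresholds:
  Kai: 1 of 3 neighbours ≥ 1, starts repeating the rumor.
  Lee: 1 of 2 neighbours < 2, below threshold.
  Pia: 1 of 2 neighbours < 2, below threshold.
Round 4 — checking thresholds:
  Gus: 1 of 2 neighbours < 2, below threshold.
  Lee: 2 of 2 neighbours ≥ 2, starts repeating the rumor.
  Pia: 1 of 2 neighbours < 2, below threshold.
Round 5 — no new spreads; cascade stops.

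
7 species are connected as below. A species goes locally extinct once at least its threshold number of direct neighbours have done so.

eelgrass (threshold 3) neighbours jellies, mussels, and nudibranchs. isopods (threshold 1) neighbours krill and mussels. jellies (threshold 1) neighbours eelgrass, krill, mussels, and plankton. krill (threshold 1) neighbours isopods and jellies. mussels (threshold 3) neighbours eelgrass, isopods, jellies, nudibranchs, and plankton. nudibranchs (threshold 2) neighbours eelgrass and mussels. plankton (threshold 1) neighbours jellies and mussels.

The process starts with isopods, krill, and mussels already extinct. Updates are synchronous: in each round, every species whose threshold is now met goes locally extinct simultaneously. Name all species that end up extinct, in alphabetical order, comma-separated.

isopods, jellies, krill, mussels, plankton

Round 1 — isopods, krill, mussels go locally extinct (initial).
Round 2 — checking thresholds:
  eelgrass: 1 of 3 neighbours < 3, below threshold.
  jellies: 2 of 4 neighbours ≥ 1, goes locally extinct.
  nudibranchs: 1 of 2 neighbours < 2, below threshold.
  plankton: 1 of 2 neighbours ≥ 1, goes locally extinct.
Round 3 — no new extinctions; cascade stops.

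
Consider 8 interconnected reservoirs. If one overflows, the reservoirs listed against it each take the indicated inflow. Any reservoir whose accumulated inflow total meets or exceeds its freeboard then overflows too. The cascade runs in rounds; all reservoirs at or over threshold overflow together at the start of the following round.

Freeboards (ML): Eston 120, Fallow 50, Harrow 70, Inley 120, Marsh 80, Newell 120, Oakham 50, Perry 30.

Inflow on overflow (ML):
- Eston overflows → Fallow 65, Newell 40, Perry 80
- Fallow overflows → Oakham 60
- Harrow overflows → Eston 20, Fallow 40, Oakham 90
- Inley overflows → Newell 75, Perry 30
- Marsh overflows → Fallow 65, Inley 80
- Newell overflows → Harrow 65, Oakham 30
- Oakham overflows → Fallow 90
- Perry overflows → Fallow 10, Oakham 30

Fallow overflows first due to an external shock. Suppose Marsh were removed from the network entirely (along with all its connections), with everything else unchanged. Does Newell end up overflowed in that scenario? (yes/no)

no

With Marsh removed:
Round 1 — Fallow overflows (initial).
  Oakham: +60 → 60 ≥ 50
Round 2 — Oakham overflows.
No further overflows.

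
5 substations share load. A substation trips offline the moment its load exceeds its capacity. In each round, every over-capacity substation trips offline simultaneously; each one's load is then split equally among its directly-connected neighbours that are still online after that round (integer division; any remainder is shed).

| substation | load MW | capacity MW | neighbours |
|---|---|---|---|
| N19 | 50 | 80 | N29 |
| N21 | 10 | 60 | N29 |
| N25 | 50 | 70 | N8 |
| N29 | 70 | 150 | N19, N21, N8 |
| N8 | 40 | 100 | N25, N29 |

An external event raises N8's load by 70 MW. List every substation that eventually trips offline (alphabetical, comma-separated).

N25, N8

Round 1 — N8 at 110 > 100. N8 trips offline.
  N8 sheds 110 MW to N25, N29: 55 each.
    N25: 50+55 = 105 > 70
    N29: 70+55 = 125 ≤ 150
Round 2 — N25 trips offline.
  N25 sheds 105 MW: no online neighbours, lost.
No further trips.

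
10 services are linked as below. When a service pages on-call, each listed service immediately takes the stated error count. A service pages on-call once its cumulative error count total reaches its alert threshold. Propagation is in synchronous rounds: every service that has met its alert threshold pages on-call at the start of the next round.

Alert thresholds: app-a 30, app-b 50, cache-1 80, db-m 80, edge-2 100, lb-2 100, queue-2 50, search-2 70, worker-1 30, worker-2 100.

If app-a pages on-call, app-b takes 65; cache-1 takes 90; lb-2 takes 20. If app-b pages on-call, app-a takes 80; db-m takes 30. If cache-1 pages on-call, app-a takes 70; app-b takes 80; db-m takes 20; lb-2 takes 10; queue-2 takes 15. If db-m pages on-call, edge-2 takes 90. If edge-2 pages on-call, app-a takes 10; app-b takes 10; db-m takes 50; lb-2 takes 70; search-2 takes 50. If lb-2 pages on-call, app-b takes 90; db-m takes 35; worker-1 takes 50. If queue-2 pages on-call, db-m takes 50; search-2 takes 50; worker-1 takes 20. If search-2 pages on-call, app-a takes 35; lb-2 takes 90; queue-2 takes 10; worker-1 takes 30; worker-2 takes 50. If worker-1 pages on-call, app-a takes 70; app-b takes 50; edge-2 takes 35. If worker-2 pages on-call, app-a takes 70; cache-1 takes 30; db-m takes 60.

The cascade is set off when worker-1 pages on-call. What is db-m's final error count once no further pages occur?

Round 1 — worker-1 pages on-call (initial).
  app-a: +70 → 70 ≥ 30
  app-b: +50 → 50 ≥ 50
  edge-2: +35 → 35 < 100
Round 2 — app-a, app-b page on-call.
  cache-1: +90 → 90 ≥ 80
  db-m: +30 → 30 < 80
  lb-2: +20 → 20 < 100
Round 3 — cache-1 pages on-call.
  db-m: +20 → 50 < 80
  lb-2: +10 → 30 < 100
  queue-2: +15 → 15 < 50
No further pages.

50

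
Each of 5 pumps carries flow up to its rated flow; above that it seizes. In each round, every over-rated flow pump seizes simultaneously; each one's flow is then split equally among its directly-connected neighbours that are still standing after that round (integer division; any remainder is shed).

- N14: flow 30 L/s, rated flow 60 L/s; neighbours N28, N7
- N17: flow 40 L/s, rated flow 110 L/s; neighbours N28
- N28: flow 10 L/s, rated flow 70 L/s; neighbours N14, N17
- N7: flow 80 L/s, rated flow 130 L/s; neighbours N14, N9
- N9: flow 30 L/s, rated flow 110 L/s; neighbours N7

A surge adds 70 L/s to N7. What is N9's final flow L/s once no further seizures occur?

Round 1 — N7 at 150 > 130. N7 seizes.
  N7 sheds 150 L/s to N14, N9: 75 each.
    N14: 30+75 = 105 > 60
    N9: 30+75 = 105 ≤ 110
Round 2 — N14 seizes.
  N14 sheds 105 L/s to N28: 105 each.
    N28: 10+105 = 115 > 70
Round 3 — N28 seizes.
  N28 sheds 115 L/s to N17: 115 each.
    N17: 40+115 = 155 > 110
Round 4 — N17 seizes.
  N17 sheds 155 L/s: no online neighbours, lost.
No further seizures.

105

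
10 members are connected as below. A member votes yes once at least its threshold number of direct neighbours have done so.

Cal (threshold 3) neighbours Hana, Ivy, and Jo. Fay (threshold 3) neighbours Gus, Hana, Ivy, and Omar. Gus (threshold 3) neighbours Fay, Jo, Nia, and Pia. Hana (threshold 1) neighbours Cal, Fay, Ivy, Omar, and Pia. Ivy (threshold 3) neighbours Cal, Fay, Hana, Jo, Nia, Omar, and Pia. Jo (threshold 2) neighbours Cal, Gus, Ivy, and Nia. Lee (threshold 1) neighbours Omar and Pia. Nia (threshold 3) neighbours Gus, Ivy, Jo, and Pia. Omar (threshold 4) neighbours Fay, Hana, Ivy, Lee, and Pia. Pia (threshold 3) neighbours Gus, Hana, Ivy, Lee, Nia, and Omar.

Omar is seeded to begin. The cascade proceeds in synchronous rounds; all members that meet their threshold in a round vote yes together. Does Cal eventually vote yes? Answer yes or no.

Round 1 — Omar votes yes (initial).
Round 2 — checking thresholds:
  Fay: 1 of 4 neighbours < 3, below threshold.
  Hana: 1 of 5 neighbours ≥ 1, votes yes.
  Ivy: 1 of 7 neighbours < 3, below threshold.
  Lee: 1 of 2 neighbours ≥ 1, votes yes.
  Pia: 1 of 6 neighbours < 3, below threshold.
Round 3 — checking thresholds:
  Cal: 1 of 3 neighbours < 3, below threshold.
  Fay: 2 of 4 neighbours < 3, below threshold.
  Ivy: 2 of 7 neighbours < 3, below threshold.
  Pia: 3 of 6 neighbours ≥ 3, votes yes.
Round 4 — checking thresholds:
  Cal: 1 of 3 neighbours < 3, below threshold.
  Fay: 2 of 4 neighbours < 3, below threshold.
  Gus: 1 of 4 neighbours < 3, below threshold.
  Ivy: 3 of 7 neighbours ≥ 3, votes yes.
  Nia: 1 of 4 neighbours < 3, below threshold.
Round 5 — checking thresholds:
  Cal: 2 of 3 neighbours < 3, below threshold.
  Fay: 3 of 4 neighbours ≥ 3, votes yes.
  Gus: 1 of 4 neighbours < 3, below threshold.
  Jo: 1 of 4 neighbours < 2, below threshold.
  Nia: 2 of 4 neighbours < 3, below threshold.
Round 6 — no new yes votes; cascade stops.

no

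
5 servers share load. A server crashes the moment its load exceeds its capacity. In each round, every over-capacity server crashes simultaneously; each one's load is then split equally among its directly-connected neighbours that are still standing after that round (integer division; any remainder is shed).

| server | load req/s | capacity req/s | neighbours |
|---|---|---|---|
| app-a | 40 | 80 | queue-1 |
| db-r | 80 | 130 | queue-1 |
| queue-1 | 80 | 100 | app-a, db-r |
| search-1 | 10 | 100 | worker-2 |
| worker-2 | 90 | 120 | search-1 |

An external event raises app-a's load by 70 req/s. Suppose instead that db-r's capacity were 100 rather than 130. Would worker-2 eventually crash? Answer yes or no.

no

With db-r's capacity at 100:
Round 1 — app-a at 110 > 80. app-a crashes.
  app-a sheds 110 req/s to queue-1: 110 each.
    queue-1: 80+110 = 190 > 100
Round 2 — queue-1 crashes.
  queue-1 sheds 190 req/s to db-r: 190 each.
    db-r: 80+190 = 270 > 100
Round 3 — db-r crashes.
  db-r sheds 270 req/s: no online neighbours, lost.
No further crashes.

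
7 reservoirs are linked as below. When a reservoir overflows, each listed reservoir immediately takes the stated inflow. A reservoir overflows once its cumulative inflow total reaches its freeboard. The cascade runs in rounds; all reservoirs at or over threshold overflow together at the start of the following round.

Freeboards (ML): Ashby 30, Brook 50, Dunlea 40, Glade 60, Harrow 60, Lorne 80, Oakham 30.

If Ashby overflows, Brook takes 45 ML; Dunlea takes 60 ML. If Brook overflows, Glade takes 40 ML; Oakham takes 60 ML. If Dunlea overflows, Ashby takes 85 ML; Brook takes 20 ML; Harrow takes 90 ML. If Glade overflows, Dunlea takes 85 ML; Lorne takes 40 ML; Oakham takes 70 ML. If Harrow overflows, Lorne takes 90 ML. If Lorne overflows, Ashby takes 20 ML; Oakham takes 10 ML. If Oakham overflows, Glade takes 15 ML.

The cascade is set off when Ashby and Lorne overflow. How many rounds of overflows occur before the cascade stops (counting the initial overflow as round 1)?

Round 1 — Ashby, Lorne overflow (initial).
  Brook: +45 → 45 < 50
  Dunlea: +60 → 60 ≥ 40
  Oakham: +10 → 10 < 30
Round 2 — Dunlea overflows.
  Brook: +20 → 65 ≥ 50
  Harrow: +90 → 90 ≥ 60
Round 3 — Brook, Harrow overflow.
  Glade: +40 → 40 < 60
  Oakham: +60 → 70 ≥ 30
Round 4 — Oakham overflows.
  Glade: +15 → 55 < 60
No further overflows.

4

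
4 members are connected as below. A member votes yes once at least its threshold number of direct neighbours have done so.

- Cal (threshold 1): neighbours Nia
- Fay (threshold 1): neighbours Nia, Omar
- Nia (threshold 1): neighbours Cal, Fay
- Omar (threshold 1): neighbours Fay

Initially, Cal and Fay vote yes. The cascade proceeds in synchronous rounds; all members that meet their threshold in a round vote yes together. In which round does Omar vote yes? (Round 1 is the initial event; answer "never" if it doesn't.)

Round 1 — Cal, Fay vote yes (initial).
Round 2 — checking thresholds:
  Nia: 2 of 2 neighbours ≥ 1, votes yes.
  Omar: 1 of 1 neighbours ≥ 1, votes yes.
Round 3 — no new yes votes; cascade stops.

2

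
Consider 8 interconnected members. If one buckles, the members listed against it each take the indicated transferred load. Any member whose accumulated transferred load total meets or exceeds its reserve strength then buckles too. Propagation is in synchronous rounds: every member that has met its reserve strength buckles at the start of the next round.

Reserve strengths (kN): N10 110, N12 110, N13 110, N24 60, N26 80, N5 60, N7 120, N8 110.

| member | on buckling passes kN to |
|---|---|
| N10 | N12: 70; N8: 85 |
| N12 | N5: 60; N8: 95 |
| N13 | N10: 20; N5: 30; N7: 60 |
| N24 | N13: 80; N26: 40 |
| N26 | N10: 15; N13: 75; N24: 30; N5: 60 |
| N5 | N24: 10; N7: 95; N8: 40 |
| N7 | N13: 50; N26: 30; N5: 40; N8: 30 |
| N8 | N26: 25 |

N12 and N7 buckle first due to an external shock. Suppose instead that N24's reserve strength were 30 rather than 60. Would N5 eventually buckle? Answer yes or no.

yes

With N24's reserve strength at 30:
Round 1 — N12, N7 buckle (initial).
  N13: +50 → 50 < 110
  N26: +30 → 30 < 80
  N5: +60+40 → 100 ≥ 60
  N8: +95+30 → 125 ≥ 110
Round 2 — N5, N8 buckle.
  N24: +10 → 10 < 30
  N26: +25 → 55 < 80
No further bucklings.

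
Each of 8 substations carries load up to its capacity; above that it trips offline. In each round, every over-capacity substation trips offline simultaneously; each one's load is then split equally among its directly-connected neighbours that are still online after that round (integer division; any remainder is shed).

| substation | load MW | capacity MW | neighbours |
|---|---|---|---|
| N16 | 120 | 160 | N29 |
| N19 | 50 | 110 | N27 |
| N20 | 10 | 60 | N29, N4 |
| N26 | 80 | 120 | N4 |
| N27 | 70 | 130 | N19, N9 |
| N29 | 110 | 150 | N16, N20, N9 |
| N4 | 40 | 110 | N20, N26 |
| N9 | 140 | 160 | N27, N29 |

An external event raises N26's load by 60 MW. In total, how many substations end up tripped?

8

Round 1 — N26 at 140 > 120. N26 trips offline.
  N26 sheds 140 MW to N4: 140 each.
    N4: 40+140 = 180 > 110
Round 2 — N4 trips offline.
  N4 sheds 180 MW to N20: 180 each.
    N20: 10+180 = 190 > 60
Round 3 — N20 trips offline.
  N20 sheds 190 MW to N29: 190 each.
    N29: 110+190 = 300 > 150
Round 4 — N29 trips offline.
  N29 sheds 300 MW to N16, N9: 150 each.
    N16: 120+150 = 270 > 160
    N9: 140+150 = 290 > 160
Round 5 — N16, N9 trip offline.
  N16 sheds 270 MW: no online neighbours, lost.
  N9 sheds 290 MW to N27: 290 each.
    N27: 70+290 = 360 > 130
Round 6 — N27 trips offline.
  N27 sheds 360 MW to N19: 360 each.
    N19: 50+360 = 410 > 110
Round 7 — N19 trips offline.
  N19 sheds 410 MW: no online neighbours, lost.
No further trips.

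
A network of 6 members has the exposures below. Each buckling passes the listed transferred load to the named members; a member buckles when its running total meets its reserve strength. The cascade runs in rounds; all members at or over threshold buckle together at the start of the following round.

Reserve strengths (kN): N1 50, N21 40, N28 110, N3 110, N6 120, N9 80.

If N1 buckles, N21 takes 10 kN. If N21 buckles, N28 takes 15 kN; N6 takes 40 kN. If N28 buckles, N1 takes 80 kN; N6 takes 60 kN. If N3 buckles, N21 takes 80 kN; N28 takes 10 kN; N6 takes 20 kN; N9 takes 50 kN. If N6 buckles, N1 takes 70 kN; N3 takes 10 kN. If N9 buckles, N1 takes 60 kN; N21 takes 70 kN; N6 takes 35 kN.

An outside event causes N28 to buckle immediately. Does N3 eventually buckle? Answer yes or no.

no

Round 1 — N28 buckles (initial).
  N1: +80 → 80 ≥ 50
  N6: +60 → 60 < 120
Round 2 — N1 buckles.
  N21: +10 → 10 < 40
No further bucklings.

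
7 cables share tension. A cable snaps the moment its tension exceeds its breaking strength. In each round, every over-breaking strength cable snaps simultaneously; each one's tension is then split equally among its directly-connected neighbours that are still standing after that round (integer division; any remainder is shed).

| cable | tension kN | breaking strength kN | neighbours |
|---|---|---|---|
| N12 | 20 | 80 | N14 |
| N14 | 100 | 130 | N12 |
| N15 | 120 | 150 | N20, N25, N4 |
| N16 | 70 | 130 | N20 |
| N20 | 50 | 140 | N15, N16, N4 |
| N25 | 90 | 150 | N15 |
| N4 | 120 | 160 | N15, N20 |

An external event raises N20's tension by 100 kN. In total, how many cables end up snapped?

4

Round 1 — N20 at 150 > 140. N20 snaps.
  N20 sheds 150 kN to N15, N16, N4: 50 each.
    N15: 120+50 = 170 > 150
    N16: 70+50 = 120 ≤ 130
    N4: 120+50 = 170 > 160
Round 2 — N15, N4 snap.
  N15 sheds 170 kN to N25: 170 each.
    N25: 90+170 = 260 > 150
  N4 sheds 170 kN: no online neighbours, lost.
Round 3 — N25 snaps.
  N25 sheds 260 kN: no online neighbours, lost.
No further breaks.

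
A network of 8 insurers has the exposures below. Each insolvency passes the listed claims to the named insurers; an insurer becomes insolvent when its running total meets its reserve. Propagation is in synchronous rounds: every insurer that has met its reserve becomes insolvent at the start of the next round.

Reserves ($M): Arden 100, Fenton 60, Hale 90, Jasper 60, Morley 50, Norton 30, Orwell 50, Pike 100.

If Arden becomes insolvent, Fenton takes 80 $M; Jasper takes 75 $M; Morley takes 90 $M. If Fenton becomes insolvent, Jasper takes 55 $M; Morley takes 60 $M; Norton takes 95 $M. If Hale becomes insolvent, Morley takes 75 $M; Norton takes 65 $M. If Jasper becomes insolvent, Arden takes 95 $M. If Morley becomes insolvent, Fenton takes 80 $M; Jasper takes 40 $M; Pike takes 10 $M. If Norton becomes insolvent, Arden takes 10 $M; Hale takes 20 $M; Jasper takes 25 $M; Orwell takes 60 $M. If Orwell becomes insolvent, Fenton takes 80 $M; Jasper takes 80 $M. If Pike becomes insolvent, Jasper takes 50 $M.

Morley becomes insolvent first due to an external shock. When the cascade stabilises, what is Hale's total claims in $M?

Round 1 — Morley becomes insolvent (initial).
  Fenton: +80 → 80 ≥ 60
  Jasper: +40 → 40 < 60
  Pike: +10 → 10 < 100
Round 2 — Fenton becomes insolvent.
  Jasper: +55 → 95 ≥ 60
  Norton: +95 → 95 ≥ 30
Round 3 — Jasper, Norton become insolvent.
  Arden: +95+10 → 105 ≥ 100
  Hale: +20 → 20 < 90
  Orwell: +60 → 60 ≥ 50
Round 4 — Arden, Orwell become insolvent.
No further insolvencies.

20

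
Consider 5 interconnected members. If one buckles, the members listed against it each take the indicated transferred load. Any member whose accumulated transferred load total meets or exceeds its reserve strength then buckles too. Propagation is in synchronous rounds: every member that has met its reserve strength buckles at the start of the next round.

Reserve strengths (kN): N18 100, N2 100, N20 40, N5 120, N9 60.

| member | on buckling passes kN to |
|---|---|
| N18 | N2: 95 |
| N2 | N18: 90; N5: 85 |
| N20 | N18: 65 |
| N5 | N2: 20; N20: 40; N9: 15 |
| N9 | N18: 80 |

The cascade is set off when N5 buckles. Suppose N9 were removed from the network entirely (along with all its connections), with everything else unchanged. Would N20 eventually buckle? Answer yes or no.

yes

With N9 removed:
Round 1 — N5 buckles (initial).
  N2: +20 → 20 < 100
  N20: +40 → 40 ≥ 40
Round 2 — N20 buckles.
  N18: +65 → 65 < 100
No further bucklings.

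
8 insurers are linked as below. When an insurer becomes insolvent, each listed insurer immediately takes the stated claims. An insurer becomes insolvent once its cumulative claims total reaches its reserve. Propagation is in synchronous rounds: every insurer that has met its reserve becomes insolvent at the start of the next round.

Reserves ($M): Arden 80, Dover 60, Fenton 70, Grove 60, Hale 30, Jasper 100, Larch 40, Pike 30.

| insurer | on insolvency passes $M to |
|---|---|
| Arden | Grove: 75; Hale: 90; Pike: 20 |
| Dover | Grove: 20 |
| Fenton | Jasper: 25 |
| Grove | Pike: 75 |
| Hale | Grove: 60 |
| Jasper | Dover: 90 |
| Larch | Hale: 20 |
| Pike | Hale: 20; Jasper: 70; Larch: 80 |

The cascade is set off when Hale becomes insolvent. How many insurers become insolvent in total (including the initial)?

4

Round 1 — Hale becomes insolvent (initial).
  Grove: +60 → 60 ≥ 60
Round 2 — Grove becomes insolvent.
  Pike: +75 → 75 ≥ 30
Round 3 — Pike becomes insolvent.
  Jasper: +70 → 70 < 100
  Larch: +80 → 80 ≥ 40
Round 4 — Larch becomes insolvent.
No further insolvencies.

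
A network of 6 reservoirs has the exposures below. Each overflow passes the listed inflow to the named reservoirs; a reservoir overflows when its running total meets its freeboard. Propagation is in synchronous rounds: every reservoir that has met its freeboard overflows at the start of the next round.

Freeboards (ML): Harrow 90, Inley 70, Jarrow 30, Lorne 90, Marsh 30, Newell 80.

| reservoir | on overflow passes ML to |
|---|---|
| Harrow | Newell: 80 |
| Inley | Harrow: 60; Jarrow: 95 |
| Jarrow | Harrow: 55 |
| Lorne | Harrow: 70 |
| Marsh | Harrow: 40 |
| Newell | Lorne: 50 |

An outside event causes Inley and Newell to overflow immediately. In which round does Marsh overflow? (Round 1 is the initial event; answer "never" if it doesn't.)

Round 1 — Inley, Newell overflow (initial).
  Harrow: +60 → 60 < 90
  Jarrow: +95 → 95 ≥ 30
  Lorne: +50 → 50 < 90
Round 2 — Jarrow overflows.
  Harrow: +55 → 115 ≥ 90
Round 3 — Harrow overflows.
No further overflows.

never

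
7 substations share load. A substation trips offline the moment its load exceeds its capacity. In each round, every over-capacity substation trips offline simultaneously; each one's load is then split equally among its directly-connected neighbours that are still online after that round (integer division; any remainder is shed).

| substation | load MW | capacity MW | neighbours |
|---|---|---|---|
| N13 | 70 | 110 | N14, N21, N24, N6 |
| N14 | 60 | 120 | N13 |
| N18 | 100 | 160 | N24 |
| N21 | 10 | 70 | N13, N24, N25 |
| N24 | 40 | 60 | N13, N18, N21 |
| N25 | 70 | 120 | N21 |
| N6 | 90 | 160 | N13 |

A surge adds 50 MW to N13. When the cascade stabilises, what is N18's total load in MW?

Round 1 — N13 at 120 > 110. N13 trips offline.
  N13 sheds 120 MW to N14, N21, N24, N6: 30 each.
    N14: 60+30 = 90 ≤ 120
    N21: 10+30 = 40 ≤ 70
    N24: 40+30 = 70 > 60
    N6: 90+30 = 120 ≤ 160
Round 2 — N24 trips offline.
  N24 sheds 70 MW to N18, N21: 35 each.
    N18: 100+35 = 135 ≤ 160
    N21: 40+35 = 75 > 70
Round 3 — N21 trips offline.
  N21 sheds 75 MW to N25: 75 each.
    N25: 70+75 = 145 > 120
Round 4 — N25 trips offline.
  N25 sheds 145 MW: no online neighbours, lost.
No further trips.

135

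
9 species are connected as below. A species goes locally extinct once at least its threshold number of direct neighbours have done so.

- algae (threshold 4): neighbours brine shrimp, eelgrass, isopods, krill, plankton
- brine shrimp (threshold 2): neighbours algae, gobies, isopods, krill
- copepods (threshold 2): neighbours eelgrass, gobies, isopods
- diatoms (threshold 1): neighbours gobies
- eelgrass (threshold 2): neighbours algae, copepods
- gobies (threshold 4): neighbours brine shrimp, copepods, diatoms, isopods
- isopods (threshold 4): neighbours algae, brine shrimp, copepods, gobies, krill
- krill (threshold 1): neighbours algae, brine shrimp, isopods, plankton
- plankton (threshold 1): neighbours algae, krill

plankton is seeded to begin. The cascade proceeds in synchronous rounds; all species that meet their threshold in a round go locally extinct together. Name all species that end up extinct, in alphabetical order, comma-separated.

krill, plankton

Round 1 — plankton goes locally extinct (initial).
Round 2 — checking thresholds:
  algae: 1 of 5 neighbours < 4, holds.
  krill: 1 of 4 neighbours ≥ 1, goes locally extinct.
Round 3 — no new extinctions; cascade stops.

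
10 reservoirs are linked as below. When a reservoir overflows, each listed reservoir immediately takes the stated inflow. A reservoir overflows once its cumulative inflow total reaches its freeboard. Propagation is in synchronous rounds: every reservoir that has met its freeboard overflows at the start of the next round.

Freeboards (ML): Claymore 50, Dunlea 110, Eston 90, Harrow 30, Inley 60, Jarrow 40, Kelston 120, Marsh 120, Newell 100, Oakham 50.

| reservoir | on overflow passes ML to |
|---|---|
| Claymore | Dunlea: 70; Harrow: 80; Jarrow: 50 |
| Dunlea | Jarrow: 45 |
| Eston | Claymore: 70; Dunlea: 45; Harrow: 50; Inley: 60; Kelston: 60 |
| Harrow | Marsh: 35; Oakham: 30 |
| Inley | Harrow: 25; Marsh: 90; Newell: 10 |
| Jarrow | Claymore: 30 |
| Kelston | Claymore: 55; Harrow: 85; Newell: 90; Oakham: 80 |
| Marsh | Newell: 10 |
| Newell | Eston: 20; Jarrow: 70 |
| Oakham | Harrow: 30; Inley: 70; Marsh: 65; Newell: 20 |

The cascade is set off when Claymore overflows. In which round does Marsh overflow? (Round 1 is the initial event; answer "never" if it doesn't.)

never

Round 1 — Claymore overflows (initial).
  Dunlea: +70 → 70 < 110
  Harrow: +80 → 80 ≥ 30
  Jarrow: +50 → 50 ≥ 40
Round 2 — Harrow, Jarrow overflow.
  Marsh: +35 → 35 < 120
  Oakham: +30 → 30 < 50
No further overflows.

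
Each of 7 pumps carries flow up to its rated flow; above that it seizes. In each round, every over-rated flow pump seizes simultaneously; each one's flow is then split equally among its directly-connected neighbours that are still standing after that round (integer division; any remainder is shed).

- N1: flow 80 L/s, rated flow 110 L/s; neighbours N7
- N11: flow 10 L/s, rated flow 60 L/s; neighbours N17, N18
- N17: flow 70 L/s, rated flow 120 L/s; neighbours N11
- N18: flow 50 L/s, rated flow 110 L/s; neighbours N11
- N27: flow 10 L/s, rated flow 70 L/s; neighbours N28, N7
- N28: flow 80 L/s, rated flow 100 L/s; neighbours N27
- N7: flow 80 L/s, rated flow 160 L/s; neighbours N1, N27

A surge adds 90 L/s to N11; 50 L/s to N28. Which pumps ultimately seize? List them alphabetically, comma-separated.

N1, N11, N27, N28, N7

Round 1 — N11 at 100 > 60; N28 at 130 > 100. N11, N28 seize.
  N11 sheds 100 L/s to N17, N18: 50 each.
    N17: 70+50 = 120 ≤ 120
    N18: 50+50 = 100 ≤ 110
  N28 sheds 130 L/s to N27: 130 each.
    N27: 10+130 = 140 > 70
Round 2 — N27 seizes.
  N27 sheds 140 L/s to N7: 140 each.
    N7: 80+140 = 220 > 160
Round 3 — N7 seizes.
  N7 sheds 220 L/s to N1: 220 each.
    N1: 80+220 = 300 > 110
Round 4 — N1 seizes.
  N1 sheds 300 L/s: no online neighbours, lost.
No further seizures.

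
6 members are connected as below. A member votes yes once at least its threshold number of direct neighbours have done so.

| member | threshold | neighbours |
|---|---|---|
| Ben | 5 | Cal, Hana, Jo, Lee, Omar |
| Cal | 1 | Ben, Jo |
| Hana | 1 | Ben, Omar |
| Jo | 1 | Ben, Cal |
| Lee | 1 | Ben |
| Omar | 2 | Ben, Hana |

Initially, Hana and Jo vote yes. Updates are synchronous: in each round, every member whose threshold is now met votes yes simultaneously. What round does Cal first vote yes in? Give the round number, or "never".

Round 1 — Hana, Jo vote yes (initial).
Round 2 — checking thresholds:
  Ben: 2 of 5 neighbours < 5, not yet.
  Cal: 1 of 2 neighbours ≥ 1, votes yes.
  Omar: 1 of 2 neighbours < 2, not yet.
Round 3 — no new yes votes; cascade stops.

2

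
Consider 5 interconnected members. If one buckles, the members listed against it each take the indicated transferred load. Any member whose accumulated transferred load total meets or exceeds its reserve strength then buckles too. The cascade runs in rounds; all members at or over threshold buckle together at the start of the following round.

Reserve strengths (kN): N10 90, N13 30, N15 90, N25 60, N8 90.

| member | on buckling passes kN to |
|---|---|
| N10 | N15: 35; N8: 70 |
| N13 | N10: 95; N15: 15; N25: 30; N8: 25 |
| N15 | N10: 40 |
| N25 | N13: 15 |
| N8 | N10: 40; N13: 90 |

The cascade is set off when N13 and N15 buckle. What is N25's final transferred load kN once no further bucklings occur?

Round 1 — N13, N15 buckle (initial).
  N10: +95+40 → 135 ≥ 90
  N25: +30 → 30 < 60
  N8: +25 → 25 < 90
Round 2 — N10 buckles.
  N8: +70 → 95 ≥ 90
Round 3 — N8 buckles.
No further bucklings.

30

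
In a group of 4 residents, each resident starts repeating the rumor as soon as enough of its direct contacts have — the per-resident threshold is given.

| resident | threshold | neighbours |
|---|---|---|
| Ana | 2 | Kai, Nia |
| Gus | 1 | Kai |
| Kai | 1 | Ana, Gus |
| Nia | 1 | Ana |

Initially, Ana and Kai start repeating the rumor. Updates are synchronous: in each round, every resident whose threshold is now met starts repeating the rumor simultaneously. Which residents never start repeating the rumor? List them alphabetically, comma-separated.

Round 1 — Ana, Kai start repeating the rumor (initial).
Round 2 — checking thresholds:
  Gus: 1 of 1 neighbours ≥ 1, starts repeating the rumor.
  Nia: 1 of 1 neighbours ≥ 1, starts repeating the rumor.
Round 3 — no new spreads; cascade stops.

none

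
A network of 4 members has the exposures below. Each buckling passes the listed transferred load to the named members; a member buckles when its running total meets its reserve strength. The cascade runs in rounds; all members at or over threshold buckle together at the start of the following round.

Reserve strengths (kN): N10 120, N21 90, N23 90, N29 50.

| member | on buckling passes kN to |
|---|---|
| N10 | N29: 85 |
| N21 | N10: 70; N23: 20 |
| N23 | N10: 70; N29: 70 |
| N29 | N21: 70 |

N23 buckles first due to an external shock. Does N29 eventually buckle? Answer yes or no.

Round 1 — N23 buckles (initial).
  N10: +70 → 70 < 120
  N29: +70 → 70 ≥ 50
Round 2 — N29 buckles.
  N21: +70 → 70 < 90
No further bucklings.

yes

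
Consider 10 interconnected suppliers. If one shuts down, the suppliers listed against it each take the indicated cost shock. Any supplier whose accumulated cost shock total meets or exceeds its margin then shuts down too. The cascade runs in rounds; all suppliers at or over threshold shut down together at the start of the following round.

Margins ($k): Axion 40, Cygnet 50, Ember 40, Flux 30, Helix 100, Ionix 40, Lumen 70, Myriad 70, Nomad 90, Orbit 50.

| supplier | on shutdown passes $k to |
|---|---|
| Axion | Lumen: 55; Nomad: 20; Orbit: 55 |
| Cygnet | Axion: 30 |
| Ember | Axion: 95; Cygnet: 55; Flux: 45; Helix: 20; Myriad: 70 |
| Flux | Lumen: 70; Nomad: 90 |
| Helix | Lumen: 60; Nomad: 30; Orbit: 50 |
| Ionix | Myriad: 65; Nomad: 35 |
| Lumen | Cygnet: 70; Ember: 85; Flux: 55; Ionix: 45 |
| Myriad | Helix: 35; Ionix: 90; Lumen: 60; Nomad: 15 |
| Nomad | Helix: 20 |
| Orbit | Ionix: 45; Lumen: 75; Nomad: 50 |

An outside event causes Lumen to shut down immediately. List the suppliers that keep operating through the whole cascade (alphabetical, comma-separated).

Round 1 — Lumen shuts down (initial).
  Cygnet: +70 → 70 ≥ 50
  Ember: +85 → 85 ≥ 40
  Flux: +55 → 55 ≥ 30
  Ionix: +45 → 45 ≥ 40
Round 2 — Cygnet, Ember, Flux, Ionix shut down.
  Axion: +30+95 → 125 ≥ 40
  Helix: +20 → 20 < 100
  Myriad: +70+65 → 135 ≥ 70
  Nomad: +90+35 → 125 ≥ 90
Round 3 — Axion, Myriad, Nomad shut down.
  Helix: +35+20 → 75 < 100
  Orbit: +55 → 55 ≥ 50
Round 4 — Orbit shuts down.
No further shutdowns.

Helix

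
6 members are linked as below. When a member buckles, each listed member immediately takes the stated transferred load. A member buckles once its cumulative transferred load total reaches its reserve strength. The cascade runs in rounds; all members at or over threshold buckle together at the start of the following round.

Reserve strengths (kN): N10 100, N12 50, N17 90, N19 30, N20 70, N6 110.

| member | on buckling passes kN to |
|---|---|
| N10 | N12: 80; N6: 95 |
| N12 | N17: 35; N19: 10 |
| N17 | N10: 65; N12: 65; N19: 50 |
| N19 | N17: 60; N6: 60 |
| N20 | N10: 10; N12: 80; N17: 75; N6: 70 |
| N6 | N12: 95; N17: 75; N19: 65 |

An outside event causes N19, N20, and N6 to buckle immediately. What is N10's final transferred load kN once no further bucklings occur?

Round 1 — N19, N20, N6 buckle (initial).
  N10: +10 → 10 < 100
  N12: +80+95 → 175 ≥ 50
  N17: +60+75+75 → 210 ≥ 90
Round 2 — N12, N17 buckle.
  N10: +65 → 75 < 100
No further bucklings.

75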